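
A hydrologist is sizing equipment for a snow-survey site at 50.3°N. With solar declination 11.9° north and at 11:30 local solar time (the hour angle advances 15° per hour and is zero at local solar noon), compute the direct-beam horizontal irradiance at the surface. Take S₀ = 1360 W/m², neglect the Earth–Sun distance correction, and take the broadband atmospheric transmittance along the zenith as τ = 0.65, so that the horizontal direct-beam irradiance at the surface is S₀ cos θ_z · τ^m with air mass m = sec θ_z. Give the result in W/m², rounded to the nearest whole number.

Hour angle H = 15° × (11.5 − 12) = -7.50°.
cos θ_z = sin(50.3°) sin(11.9°) + cos(50.3°) cos(11.9°) cos(-7.50°) = 0.1587 + 0.6197 = 0.7784.
Air mass m = 1/cos θ_z = 1/0.7784 = 1.285; τ^m = 0.65^1.285 = 0.5749.
Surface direct beam = 1360 × 0.7784 × 0.5749 = 608.60 W/m².

609 W/m²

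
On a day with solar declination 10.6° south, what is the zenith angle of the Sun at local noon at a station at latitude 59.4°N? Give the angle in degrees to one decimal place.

70.0°

At local solar noon the hour angle is zero, so the zenith angle is |φ − δ| = |59.4° − (-10.6°)| = 70.0°.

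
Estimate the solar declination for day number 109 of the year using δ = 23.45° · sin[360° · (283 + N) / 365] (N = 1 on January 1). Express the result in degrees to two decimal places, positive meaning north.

+10.51°

360 × (283 + 109) / 365 = 386.630°; sin(386.630°) = 0.4482.
δ = 23.45 × 0.4482 = 10.510° ≈ +10.51°.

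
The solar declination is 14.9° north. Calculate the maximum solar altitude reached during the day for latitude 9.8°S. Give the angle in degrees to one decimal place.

At local solar noon the hour angle is zero, so the elevation is 90° − |φ − δ| = 90° − |-9.8° − (14.9°)| = 90° − 24.7° = 65.3°.

65.3°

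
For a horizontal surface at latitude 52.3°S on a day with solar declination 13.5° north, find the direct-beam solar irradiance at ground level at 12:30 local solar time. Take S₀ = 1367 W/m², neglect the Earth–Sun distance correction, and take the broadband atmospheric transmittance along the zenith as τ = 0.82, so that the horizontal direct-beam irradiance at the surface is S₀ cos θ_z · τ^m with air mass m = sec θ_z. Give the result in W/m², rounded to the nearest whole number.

339 W/m²

Hour angle H = 15° × (12.5 − 12) = 7.50°.
cos θ_z = sin(-52.3°) sin(13.5°) + cos(-52.3°) cos(13.5°) cos(7.50°) = -0.1847 + 0.5895 = 0.4048.
Air mass m = 1/cos θ_z = 1/0.4048 = 2.470; τ^m = 0.82^2.470 = 0.6125.
Surface direct beam = 1367 × 0.4048 × 0.6125 = 338.93 W/m².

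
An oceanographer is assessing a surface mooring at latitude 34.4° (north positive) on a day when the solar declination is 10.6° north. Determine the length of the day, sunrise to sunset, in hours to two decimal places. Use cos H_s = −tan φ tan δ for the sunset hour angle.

The sunset hour angle satisfies cos H_s = −tan φ tan δ = -0.1281, giving H_s = 97.36°.
Day length = 2 H_s / 15° h⁻¹ = 194.72° / 15 = 12.981 h.

12.98 hours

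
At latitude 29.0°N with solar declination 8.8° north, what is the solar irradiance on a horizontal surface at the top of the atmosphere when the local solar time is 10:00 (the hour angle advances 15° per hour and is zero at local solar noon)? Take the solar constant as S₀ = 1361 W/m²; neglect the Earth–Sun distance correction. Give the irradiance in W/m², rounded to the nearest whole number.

Hour angle H = 15° × (10 − 12) = -30.00°.
With φ = 29.0°, δ = 8.8°, H = -30.00°: sin φ sin δ = 0.0742, cos φ cos δ cos H = 0.7485, so cos θ_z = 0.8227.
Top-of-atmosphere irradiance = S₀ cos θ_z = 1361 × 0.8227 = 1119.69 W/m².

1120 W/m²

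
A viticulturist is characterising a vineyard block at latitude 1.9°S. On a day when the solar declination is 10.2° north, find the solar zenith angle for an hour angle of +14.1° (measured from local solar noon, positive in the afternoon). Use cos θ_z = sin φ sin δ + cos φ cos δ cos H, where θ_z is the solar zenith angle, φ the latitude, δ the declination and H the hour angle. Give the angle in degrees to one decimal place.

cos θ_z = sin φ sin δ + cos φ cos δ cos H = (-0.0332)(0.1771) + (0.9995)(0.9842)(0.9699) = 0.9482.
θ_z = arccos(0.9482) = 18.52°.

18.5°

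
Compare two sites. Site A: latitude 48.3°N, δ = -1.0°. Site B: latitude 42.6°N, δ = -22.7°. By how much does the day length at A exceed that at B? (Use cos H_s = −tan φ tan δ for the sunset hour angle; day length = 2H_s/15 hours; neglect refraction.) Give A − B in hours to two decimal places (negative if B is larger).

+2.87 h

A: H_s = arccos(−tan 48.3° · tan -1.0°) = 88.88°, so 2H_s/15 = 11.8507 h.
B: H_s = arccos(−tan 42.6° · tan -22.7°) = 67.38°, so 2H_s/15 = 8.9840 h.
A − B = 11.8507 − 8.9840 = 2.8667 h.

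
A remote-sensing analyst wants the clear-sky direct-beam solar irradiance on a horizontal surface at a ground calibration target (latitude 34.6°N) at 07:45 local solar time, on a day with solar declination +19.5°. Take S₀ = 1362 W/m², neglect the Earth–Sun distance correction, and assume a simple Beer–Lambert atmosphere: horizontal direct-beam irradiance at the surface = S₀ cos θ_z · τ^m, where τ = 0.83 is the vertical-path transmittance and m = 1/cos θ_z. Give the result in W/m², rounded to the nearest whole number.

511 W/m²

Hour angle H = 15° × (7.75 − 12) = -63.75°.
cos θ_z = sin φ sin δ + cos φ cos δ cos H = (0.5678)(0.3338) + (0.8231)(0.9426)(0.4423) = 0.5327.
Air mass m = 1/cos θ_z = 1/0.5327 = 1.877; τ^m = 0.83^1.877 = 0.7049.
Surface direct beam = 1362 × 0.5327 × 0.7049 = 511.43 W/m².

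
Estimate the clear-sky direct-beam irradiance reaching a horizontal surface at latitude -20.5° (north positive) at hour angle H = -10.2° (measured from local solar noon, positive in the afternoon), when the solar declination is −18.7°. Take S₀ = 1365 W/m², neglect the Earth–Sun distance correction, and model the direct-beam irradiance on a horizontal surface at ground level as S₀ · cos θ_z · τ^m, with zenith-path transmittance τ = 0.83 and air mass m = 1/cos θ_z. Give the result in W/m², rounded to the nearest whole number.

1113 W/m²

cos θ_z = sin(-20.5°) sin(-18.7°) + cos(-20.5°) cos(-18.7°) cos(-10.20°) = 0.1123 + 0.8732 = 0.9855.
Air mass m = 1/cos θ_z = 1/0.9855 = 1.015; τ^m = 0.83^1.015 = 0.8277.
Surface direct beam = 1365 × 0.9855 × 0.8277 = 1113.43 W/m².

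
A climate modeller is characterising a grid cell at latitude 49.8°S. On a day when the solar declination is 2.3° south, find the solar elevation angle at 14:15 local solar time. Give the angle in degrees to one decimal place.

Hour angle H = 15° × (14.25 − 12) = 33.75°.
cos θ_z = sin(-49.8°) sin(-2.3°) + cos(-49.8°) cos(-2.3°) cos(33.75°) = 0.0307 + 0.5362 = 0.5669.
θ_z = arccos(0.5669) = 55.47°, so the elevation is 90° − 55.47° = 34.53°.

34.5°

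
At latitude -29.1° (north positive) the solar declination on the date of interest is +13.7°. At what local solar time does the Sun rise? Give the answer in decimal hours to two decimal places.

6.52 h

The sunset hour angle satisfies cos H_s = −tan φ tan δ = 0.1357, giving H_s = 82.20°.
Sunrise is at 12 − H_s/15 = 12 − 5.480 = 6.520 h local solar time.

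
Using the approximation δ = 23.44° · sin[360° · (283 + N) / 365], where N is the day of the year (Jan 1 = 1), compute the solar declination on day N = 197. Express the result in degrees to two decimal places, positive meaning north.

+21.51°

360 × (283 + 197) / 365 = 473.425°; sin(473.425°) = 0.9176.
δ = 23.44 × 0.9176 = 21.509° ≈ +21.51°.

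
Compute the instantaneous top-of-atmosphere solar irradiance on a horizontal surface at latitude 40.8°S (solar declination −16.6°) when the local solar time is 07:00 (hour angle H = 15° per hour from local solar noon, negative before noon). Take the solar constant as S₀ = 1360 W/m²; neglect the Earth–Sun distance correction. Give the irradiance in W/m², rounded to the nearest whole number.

Hour angle H = 15° × (7 − 12) = -75.00°.
With φ = -40.8°, δ = -16.6°, H = -75.00°: sin φ sin δ = 0.1867, cos φ cos δ cos H = 0.1878, so cos θ_z = 0.3745.
Top-of-atmosphere irradiance = S₀ cos θ_z = 1360 × 0.3745 = 509.32 W/m².

509 W/m²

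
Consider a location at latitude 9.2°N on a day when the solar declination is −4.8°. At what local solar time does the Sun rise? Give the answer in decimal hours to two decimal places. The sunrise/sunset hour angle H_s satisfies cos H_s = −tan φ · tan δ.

The sunset hour angle satisfies cos H_s = −tan φ tan δ = 0.0136, giving H_s = 89.22°.
Sunrise is at 12 − H_s/15 = 12 − 5.948 = 6.052 h local solar time.

6.05 h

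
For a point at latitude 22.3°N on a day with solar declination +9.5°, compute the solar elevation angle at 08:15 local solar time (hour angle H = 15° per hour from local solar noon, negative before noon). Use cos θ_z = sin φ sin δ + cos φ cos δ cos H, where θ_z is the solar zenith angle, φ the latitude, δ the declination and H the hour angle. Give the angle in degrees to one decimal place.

Hour angle H = 15° × (8.25 − 12) = -56.25°.
cos θ_z = sin φ sin δ + cos φ cos δ cos H = (0.3795)(0.1650) + (0.9252)(0.9863)(0.5556) = 0.5696.
θ_z = arccos(0.5696) = 55.28°, so the elevation is 90° − 55.28° = 34.72°.

34.7°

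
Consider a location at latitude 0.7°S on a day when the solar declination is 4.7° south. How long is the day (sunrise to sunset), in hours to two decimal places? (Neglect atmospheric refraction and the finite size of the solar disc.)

cos H_s = −tan(-0.7°) · tan(-4.7°) = -0.0010, so H_s = arccos(-0.0010) = 90.06°.
Day length = 2 H_s / 15° h⁻¹ = 180.12° / 15 = 12.008 h.

12.01 hours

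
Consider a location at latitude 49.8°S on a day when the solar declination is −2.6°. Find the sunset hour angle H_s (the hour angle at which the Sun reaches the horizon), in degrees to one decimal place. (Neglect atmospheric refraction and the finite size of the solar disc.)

−tan φ tan δ = −(-1.1833)(-0.0454) = -0.0537; H_s = arccos(-0.0537) = 93.08°.

93.1°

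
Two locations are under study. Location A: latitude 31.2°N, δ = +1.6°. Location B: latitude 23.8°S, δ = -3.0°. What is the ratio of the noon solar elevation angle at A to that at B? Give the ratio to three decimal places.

0.873

A: 90° − |31.2 − (1.6)| = 60.40°.
B: 90° − |-23.8 − (-3.0)| = 69.20°.
Ratio A/B = 60.4000 / 69.2000 = 0.8728.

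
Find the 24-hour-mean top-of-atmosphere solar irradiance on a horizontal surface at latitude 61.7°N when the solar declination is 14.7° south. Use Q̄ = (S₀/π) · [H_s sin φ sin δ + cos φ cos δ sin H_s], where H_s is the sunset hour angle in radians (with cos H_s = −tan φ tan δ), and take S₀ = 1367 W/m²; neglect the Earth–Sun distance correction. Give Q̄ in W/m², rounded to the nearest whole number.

−tan φ tan δ = −(1.8572)(-0.2623) = 0.4871; H_s = arccos(0.4871) = 60.85°. In radians, H_s = 1.0620.
H_s sin φ sin δ = 1.0620 × 0.8805 × -0.2538 = -0.2373.
cos φ cos δ sin H_s = 0.4741 × 0.9673 × 0.8733 = 0.4005.
Q̄ = (1367/π) × (-0.2373 + 0.4005) = 435.13 × 0.1632 = 71.01 W/m².

71 W/m²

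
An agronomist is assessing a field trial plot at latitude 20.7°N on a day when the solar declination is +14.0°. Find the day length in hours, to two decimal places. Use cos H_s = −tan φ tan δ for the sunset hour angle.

The sunset hour angle satisfies cos H_s = −tan φ tan δ = -0.0942, giving H_s = 95.41°.
Day length = 2 H_s / 15° h⁻¹ = 190.82° / 15 = 12.721 h.

12.72 hours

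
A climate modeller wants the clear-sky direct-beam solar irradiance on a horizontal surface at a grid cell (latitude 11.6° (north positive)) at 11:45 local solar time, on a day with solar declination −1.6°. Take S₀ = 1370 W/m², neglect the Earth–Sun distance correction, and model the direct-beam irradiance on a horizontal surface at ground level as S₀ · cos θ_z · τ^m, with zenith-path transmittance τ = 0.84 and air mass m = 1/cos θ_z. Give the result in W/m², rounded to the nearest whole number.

1112 W/m²

Hour angle H = 15° × (11.75 − 12) = -3.75°.
With φ = 11.6°, δ = -1.6°, H = -3.75°: sin φ sin δ = -0.0056, cos φ cos δ cos H = 0.9771, so cos θ_z = 0.9715.
Air mass m = 1/cos θ_z = 1/0.9715 = 1.029; τ^m = 0.84^1.029 = 0.8358.
Surface direct beam = 1370 × 0.9715 × 0.8358 = 1112.41 W/m².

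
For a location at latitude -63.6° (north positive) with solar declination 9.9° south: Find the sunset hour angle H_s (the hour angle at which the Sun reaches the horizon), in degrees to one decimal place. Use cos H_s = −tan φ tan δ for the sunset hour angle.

The sunset hour angle satisfies cos H_s = −tan φ tan δ = -0.3516, giving H_s = 110.59°.

110.6°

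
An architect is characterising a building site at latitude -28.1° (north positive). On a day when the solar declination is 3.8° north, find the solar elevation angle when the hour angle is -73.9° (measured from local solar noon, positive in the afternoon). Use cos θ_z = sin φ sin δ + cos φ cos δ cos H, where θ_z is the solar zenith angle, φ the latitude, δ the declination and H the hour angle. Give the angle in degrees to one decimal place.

With φ = -28.1°, δ = 3.8°, H = -73.90°: sin φ sin δ = -0.0312, cos φ cos δ cos H = 0.2441, so cos θ_z = 0.2129.
θ_z = arccos(0.2129) = 77.71°, so the elevation is 90° − 77.71° = 12.29°.

12.3°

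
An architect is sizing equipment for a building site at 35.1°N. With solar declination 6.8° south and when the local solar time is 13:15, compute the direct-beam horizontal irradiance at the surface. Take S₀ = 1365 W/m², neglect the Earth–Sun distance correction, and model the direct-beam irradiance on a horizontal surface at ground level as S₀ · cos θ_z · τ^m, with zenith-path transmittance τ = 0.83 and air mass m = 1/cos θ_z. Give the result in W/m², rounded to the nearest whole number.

Hour angle H = 15° × (13.25 − 12) = 18.75°.
With φ = 35.1°, δ = -6.8°, H = 18.75°: sin φ sin δ = -0.0681, cos φ cos δ cos H = 0.7693, so cos θ_z = 0.7012.
Air mass m = 1/cos θ_z = 1/0.7012 = 1.426; τ^m = 0.83^1.426 = 0.7667.
Surface direct beam = 1365 × 0.7012 × 0.7667 = 733.84 W/m².

734 W/m²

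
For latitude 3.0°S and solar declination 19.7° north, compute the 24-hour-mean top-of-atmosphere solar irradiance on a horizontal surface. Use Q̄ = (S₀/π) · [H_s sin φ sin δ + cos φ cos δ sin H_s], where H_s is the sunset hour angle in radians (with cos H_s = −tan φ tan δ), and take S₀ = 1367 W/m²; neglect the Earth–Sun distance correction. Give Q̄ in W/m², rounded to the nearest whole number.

cos H_s = −tan(-3.0°) · tan(19.7°) = 0.0188, so H_s = arccos(0.0188) = 88.92°. In radians, H_s = 1.5519.
H_s sin φ sin δ = 1.5519 × -0.0523 × 0.3371 = -0.0274.
cos φ cos δ sin H_s = 0.9986 × 0.9415 × 0.9998 = 0.9400.
Q̄ = (1367/π) × (-0.0274 + 0.9400) = 435.13 × 0.9126 = 397.10 W/m².

397 W/m²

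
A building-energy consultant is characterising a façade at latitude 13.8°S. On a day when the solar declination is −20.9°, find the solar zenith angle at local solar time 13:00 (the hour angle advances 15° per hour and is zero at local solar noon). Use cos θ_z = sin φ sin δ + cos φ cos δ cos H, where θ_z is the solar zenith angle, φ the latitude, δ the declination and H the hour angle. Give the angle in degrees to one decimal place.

Hour angle H = 15° × (13 − 12) = 15.00°.
With φ = -13.8°, δ = -20.9°, H = 15.00°: sin φ sin δ = 0.0851, cos φ cos δ cos H = 0.8763, so cos θ_z = 0.9614.
θ_z = arccos(0.9614) = 15.97°.

16.0°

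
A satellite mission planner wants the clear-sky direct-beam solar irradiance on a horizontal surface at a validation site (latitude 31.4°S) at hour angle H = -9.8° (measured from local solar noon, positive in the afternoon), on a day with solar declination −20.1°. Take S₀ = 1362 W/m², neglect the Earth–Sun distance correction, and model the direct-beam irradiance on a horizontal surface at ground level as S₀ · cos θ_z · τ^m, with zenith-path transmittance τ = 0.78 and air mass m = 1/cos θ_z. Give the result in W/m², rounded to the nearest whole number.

cos θ_z = sin φ sin δ + cos φ cos δ cos H = (-0.5210)(-0.3437) + (0.8536)(0.9391)(0.9854) = 0.9690.
Air mass m = 1/cos θ_z = 1/0.9690 = 1.032; τ^m = 0.78^1.032 = 0.7738.
Surface direct beam = 1362 × 0.9690 × 0.7738 = 1021.24 W/m².

1021 W/m²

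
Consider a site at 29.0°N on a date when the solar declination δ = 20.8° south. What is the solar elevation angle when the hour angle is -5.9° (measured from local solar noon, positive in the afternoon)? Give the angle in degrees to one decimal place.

With φ = 29.0°, δ = -20.8°, H = -5.90°: sin φ sin δ = -0.1722, cos φ cos δ cos H = 0.8133, so cos θ_z = 0.6411.
θ_z = arccos(0.6411) = 50.13°, so the elevation is 90° − 50.13° = 39.87°.

39.9°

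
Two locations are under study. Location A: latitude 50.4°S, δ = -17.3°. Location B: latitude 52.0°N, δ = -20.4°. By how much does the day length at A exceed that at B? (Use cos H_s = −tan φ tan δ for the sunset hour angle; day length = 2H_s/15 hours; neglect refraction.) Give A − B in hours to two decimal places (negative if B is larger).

+6.74 h

A: H_s = arccos(−tan -50.4° · tan -17.3°) = 112.12°, so 2H_s/15 = 14.9493 h.
B: H_s = arccos(−tan 52.0° · tan -20.4°) = 61.58°, so 2H_s/15 = 8.2107 h.
A − B = 14.9493 − 8.2107 = 6.7386 h.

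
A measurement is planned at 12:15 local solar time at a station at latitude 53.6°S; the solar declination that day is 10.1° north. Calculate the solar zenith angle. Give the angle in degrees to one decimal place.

63.8°

Hour angle H = 15° × (12.25 − 12) = 3.75°.
With φ = -53.6°, δ = 10.1°, H = 3.75°: sin φ sin δ = -0.1412, cos φ cos δ cos H = 0.5830, so cos θ_z = 0.4418.
θ_z = arccos(0.4418) = 63.78°.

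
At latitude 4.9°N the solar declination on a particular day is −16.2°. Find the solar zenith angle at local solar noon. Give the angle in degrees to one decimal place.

21.1°

At local solar noon the hour angle is zero, so the zenith angle is |φ − δ| = |4.9° − (-16.2°)| = 21.1°.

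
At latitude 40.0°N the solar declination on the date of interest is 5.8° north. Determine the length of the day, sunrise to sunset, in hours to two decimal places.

12.65 hours

cos H_s = −tan(40.0°) · tan(5.8°) = -0.0852, so H_s = arccos(-0.0852) = 94.89°.
Day length = 2 H_s / 15° h⁻¹ = 189.78° / 15 = 12.652 h.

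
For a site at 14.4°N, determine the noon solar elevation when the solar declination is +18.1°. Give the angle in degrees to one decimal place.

86.3°

At local solar noon the hour angle is zero, so the elevation is 90° − |φ − δ| = 90° − |14.4° − (18.1°)| = 90° − 3.7° = 86.3°.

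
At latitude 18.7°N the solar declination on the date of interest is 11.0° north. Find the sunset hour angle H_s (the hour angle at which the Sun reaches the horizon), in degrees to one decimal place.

−tan φ tan δ = −(0.3385)(0.1944) = -0.0658; H_s = arccos(-0.0658) = 93.77°.

93.8°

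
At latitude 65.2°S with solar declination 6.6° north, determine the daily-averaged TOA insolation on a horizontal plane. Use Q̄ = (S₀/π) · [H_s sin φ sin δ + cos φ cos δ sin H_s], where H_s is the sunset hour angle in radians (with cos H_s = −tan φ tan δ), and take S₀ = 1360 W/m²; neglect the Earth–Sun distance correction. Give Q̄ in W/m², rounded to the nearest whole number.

−tan φ tan δ = −(-2.1642)(0.1157) = 0.2504; H_s = arccos(0.2504) = 75.50°. In radians, H_s = 1.3177.
H_s sin φ sin δ = 1.3177 × -0.9078 × 0.1149 = -0.1374.
cos φ cos δ sin H_s = 0.4195 × 0.9934 × 0.9681 = 0.4034.
Q̄ = (1360/π) × (-0.1374 + 0.4034) = 432.90 × 0.2660 = 115.15 W/m².

115 W/m²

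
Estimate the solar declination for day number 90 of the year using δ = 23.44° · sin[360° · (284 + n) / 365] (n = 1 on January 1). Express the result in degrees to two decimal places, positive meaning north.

+3.62°

360 × (284 + 90) / 365 = 368.877°; sin(368.877°) = 0.1543.
δ = 23.44 × 0.1543 = 3.617° ≈ +3.62°.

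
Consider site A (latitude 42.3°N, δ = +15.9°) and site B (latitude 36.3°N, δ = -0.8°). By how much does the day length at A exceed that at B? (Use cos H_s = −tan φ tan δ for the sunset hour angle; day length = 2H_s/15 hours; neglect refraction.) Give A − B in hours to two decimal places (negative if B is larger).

+2.08 h

A: H_s = arccos(−tan 42.3° · tan 15.9°) = 105.02°, so 2H_s/15 = 14.0027 h.
B: H_s = arccos(−tan 36.3° · tan -0.8°) = 89.41°, so 2H_s/15 = 11.9213 h.
A − B = 14.0027 − 11.9213 = 2.0814 h.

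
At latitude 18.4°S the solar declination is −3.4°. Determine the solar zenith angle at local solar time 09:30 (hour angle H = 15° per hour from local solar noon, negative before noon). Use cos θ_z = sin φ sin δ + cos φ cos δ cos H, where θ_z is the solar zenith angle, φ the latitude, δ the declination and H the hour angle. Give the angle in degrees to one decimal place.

Hour angle H = 15° × (9.5 − 12) = -37.50°.
cos θ_z = sin φ sin δ + cos φ cos δ cos H = (-0.3156)(-0.0593) + (0.9489)(0.9982)(0.7934) = 0.7702.
θ_z = arccos(0.7702) = 39.63°.

39.6°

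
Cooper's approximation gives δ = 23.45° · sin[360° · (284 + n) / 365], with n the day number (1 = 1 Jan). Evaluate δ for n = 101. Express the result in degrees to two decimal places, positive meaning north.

360 × (284 + 101) / 365 = 379.726°; sin(379.726°) = 0.3375.
δ = 23.45 × 0.3375 = 7.914° ≈ +7.91°.

+7.91°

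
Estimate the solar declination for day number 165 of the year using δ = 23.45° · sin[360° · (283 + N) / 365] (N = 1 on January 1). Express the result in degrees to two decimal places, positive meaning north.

+23.21°

360 × (283 + 165) / 365 = 441.863°; sin(441.863°) = 0.9899.
δ = 23.45 × 0.9899 = 23.213° ≈ +23.21°.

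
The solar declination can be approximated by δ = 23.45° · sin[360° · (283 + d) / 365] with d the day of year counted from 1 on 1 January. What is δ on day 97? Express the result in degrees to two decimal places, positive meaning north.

+5.99°

360 × (283 + 97) / 365 = 374.795°; sin(374.795°) = 0.2554.
δ = 23.45 × 0.2554 = 5.989° ≈ +5.99°.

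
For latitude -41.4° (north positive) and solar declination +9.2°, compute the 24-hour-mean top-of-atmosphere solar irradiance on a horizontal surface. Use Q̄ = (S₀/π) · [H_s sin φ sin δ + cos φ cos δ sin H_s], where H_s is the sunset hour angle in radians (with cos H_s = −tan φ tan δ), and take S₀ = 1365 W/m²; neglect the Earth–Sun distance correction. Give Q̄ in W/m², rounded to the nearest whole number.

cos H_s = −tan(-41.4°) · tan(9.2°) = 0.1428, so H_s = arccos(0.1428) = 81.79°. In radians, H_s = 1.4275.
H_s sin φ sin δ = 1.4275 × -0.6613 × 0.1599 = -0.1509.
cos φ cos δ sin H_s = 0.7501 × 0.9871 × 0.9898 = 0.7329.
Q̄ = (1365/π) × (-0.1509 + 0.7329) = 434.49 × 0.5820 = 252.87 W/m².

253 W/m²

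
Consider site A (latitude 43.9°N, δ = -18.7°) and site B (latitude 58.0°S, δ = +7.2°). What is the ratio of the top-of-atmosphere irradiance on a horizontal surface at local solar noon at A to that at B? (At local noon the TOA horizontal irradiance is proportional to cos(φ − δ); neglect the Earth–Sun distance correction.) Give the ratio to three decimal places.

A: cos θ_z = cos(43.9° − (-18.7°)) = 0.4602.
B: cos θ_z = cos(-58.0° − (7.2°)) = 0.4195.
Ratio A/B = 0.4602 / 0.4195 = 1.0970.

1.097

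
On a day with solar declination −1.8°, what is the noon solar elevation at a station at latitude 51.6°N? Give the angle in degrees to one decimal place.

36.6°

At local solar noon the hour angle is zero, so the elevation is 90° − |φ − δ| = 90° − |51.6° − (-1.8°)| = 90° − 53.4° = 36.6°.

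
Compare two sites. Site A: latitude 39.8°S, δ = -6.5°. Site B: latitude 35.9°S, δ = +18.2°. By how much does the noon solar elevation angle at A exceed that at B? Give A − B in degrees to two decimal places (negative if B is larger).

+20.80°

A: 90° − |-39.8 − (-6.5)| = 56.70°.
B: 90° − |-35.9 − (18.2)| = 35.90°.
A − B = 56.70 − 35.90 = 20.80°.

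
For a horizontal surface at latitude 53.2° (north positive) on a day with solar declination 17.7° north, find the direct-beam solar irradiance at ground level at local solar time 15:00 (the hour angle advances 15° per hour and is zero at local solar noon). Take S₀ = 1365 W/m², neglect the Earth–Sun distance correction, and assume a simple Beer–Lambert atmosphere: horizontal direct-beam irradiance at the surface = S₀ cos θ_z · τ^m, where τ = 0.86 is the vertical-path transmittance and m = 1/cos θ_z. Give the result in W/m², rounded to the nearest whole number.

Hour angle H = 15° × (15 − 12) = 45.00°.
cos θ_z = sin(53.2°) sin(17.7°) + cos(53.2°) cos(17.7°) cos(45.00°) = 0.2434 + 0.4035 = 0.6469.
Air mass m = 1/cos θ_z = 1/0.6469 = 1.546; τ^m = 0.86^1.546 = 0.7920.
Surface direct beam = 1365 × 0.6469 × 0.7920 = 699.35 W/m².

699 W/m²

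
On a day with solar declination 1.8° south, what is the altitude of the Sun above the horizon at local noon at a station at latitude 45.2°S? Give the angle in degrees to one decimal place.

46.6°

At local solar noon the hour angle is zero, so the elevation is 90° − |φ − δ| = 90° − |-45.2° − (-1.8°)| = 90° − 43.4° = 46.6°.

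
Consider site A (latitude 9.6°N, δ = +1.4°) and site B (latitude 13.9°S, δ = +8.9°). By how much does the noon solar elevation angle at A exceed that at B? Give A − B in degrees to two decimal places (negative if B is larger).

A: 90° − |9.6 − (1.4)| = 81.80°.
B: 90° − |-13.9 − (8.9)| = 67.20°.
A − B = 81.80 − 67.20 = 14.60°.

+14.60°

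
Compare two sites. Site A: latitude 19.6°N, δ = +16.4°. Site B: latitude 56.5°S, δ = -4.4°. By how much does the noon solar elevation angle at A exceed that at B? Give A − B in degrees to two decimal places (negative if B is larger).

+48.90°

A: 90° − |19.6 − (16.4)| = 86.80°.
B: 90° − |-56.5 − (-4.4)| = 37.90°.
A − B = 86.80 − 37.90 = 48.90°.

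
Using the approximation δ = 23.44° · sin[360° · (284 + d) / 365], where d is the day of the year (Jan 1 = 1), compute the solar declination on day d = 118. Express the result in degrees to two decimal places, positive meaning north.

+13.94°

360 × (284 + 118) / 365 = 396.493°; sin(396.493°) = 0.5947.
δ = 23.44 × 0.5947 = 13.940° ≈ +13.94°.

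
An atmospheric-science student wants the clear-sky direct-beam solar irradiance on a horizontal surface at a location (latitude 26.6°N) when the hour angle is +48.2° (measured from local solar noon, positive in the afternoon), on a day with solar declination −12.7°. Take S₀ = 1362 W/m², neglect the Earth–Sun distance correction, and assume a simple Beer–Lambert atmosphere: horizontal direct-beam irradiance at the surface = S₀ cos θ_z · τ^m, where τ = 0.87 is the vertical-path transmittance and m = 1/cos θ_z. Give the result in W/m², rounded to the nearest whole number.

493 W/m²

With φ = 26.6°, δ = -12.7°, H = 48.20°: sin φ sin δ = -0.0984, cos φ cos δ cos H = 0.5814, so cos θ_z = 0.4830.
Air mass m = 1/cos θ_z = 1/0.4830 = 2.070; τ^m = 0.87^2.070 = 0.7496.
Surface direct beam = 1362 × 0.4830 × 0.7496 = 493.12 W/m².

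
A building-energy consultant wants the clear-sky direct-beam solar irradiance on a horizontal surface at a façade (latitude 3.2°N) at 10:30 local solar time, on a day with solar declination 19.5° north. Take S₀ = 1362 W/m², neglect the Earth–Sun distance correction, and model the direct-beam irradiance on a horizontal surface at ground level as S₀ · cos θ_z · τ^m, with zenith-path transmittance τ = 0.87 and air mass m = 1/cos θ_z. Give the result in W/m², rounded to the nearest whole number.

Hour angle H = 15° × (10.5 − 12) = -22.50°.
cos θ_z = sin φ sin δ + cos φ cos δ cos H = (0.0558)(0.3338) + (0.9984)(0.9426)(0.9239) = 0.8881.
Air mass m = 1/cos θ_z = 1/0.8881 = 1.126; τ^m = 0.87^1.126 = 0.8549.
Surface direct beam = 1362 × 0.8881 × 0.8549 = 1034.08 W/m².

1034 W/m²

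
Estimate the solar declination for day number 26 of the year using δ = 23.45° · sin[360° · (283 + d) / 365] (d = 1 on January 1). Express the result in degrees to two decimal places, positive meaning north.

-19.26°

360 × (283 + 26) / 365 = 304.767°; sin(304.767°) = -0.8215.
δ = 23.45 × -0.8215 = -19.264° ≈ -19.26°.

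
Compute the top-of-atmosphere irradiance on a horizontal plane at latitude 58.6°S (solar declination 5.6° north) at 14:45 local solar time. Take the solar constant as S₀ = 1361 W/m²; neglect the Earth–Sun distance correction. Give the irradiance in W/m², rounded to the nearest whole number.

Hour angle H = 15° × (14.75 − 12) = 41.25°.
cos θ_z = sin(-58.6°) sin(5.6°) + cos(-58.6°) cos(5.6°) cos(41.25°) = -0.0833 + 0.3898 = 0.3065.
Top-of-atmosphere irradiance = S₀ cos θ_z = 1361 × 0.3065 = 417.15 W/m².

417 W/m²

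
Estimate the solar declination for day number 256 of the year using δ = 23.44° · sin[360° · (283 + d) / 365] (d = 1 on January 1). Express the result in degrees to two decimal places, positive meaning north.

+3.42°

360 × (283 + 256) / 365 = 531.616°; sin(531.616°) = 0.1458.
δ = 23.44 × 0.1458 = 3.418° ≈ +3.42°.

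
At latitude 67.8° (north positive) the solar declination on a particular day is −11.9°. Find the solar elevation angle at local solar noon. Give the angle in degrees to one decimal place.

At local solar noon the hour angle is zero, so the elevation is 90° − |φ − δ| = 90° − |67.8° − (-11.9°)| = 90° − 79.7° = 10.3°.

10.3°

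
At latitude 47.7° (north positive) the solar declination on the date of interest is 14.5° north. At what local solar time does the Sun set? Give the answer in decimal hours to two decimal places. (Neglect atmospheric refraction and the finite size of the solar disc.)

cos H_s = −tan(47.7°) · tan(14.5°) = -0.2842, so H_s = arccos(-0.2842) = 106.51°.
Sunset is at 12 + H_s/15 = 12 + 7.101 = 19.101 h local solar time.

19.10 h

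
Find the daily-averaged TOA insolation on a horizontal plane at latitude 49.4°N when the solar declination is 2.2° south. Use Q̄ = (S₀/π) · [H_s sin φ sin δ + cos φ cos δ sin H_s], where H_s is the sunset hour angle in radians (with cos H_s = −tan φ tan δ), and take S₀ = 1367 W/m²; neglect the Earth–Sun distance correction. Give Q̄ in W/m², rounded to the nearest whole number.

The sunset hour angle satisfies cos H_s = −tan φ tan δ = 0.0448, giving H_s = 87.43°. In radians, H_s = 1.5259.
H_s sin φ sin δ = 1.5259 × 0.7593 × -0.0384 = -0.0445.
cos φ cos δ sin H_s = 0.6508 × 0.9993 × 0.9990 = 0.6497.
Q̄ = (1367/π) × (-0.0445 + 0.6497) = 435.13 × 0.6052 = 263.34 W/m².

263 W/m²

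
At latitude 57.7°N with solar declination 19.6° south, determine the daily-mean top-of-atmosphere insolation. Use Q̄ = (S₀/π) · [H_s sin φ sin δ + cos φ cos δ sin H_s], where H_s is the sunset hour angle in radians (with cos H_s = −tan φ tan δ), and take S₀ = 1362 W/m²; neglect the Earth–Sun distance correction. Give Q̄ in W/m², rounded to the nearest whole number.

61 W/m²

cos H_s = −tan(57.7°) · tan(-19.6°) = 0.5633, so H_s = arccos(0.5633) = 55.72°. In radians, H_s = 0.9725.
H_s sin φ sin δ = 0.9725 × 0.8453 × -0.3355 = -0.2758.
cos φ cos δ sin H_s = 0.5344 × 0.9421 × 0.8263 = 0.4160.
Q̄ = (1362/π) × (-0.2758 + 0.4160) = 433.54 × 0.1402 = 60.78 W/m².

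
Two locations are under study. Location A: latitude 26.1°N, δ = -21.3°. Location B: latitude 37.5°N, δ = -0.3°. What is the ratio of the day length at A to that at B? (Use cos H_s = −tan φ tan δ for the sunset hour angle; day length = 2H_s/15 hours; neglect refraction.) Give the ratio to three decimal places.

A: H_s = arccos(−tan 26.1° · tan -21.3°) = 78.99°, so 2H_s/15 = 10.5320 h.
B: H_s = arccos(−tan 37.5° · tan -0.3°) = 89.77°, so 2H_s/15 = 11.9693 h.
Ratio A/B = 10.5320 / 11.9693 = 0.8799.

0.880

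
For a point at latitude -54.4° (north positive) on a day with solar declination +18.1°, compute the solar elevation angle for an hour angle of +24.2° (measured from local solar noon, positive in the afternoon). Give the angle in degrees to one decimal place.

With φ = -54.4°, δ = 18.1°, H = 24.20°: sin φ sin δ = -0.2526, cos φ cos δ cos H = 0.5047, so cos θ_z = 0.2521.
θ_z = arccos(0.2521) = 75.40°, so the elevation is 90° − 75.40° = 14.60°.

14.6°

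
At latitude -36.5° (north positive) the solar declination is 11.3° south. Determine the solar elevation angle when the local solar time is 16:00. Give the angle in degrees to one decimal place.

Hour angle H = 15° × (16 − 12) = 60.00°.
cos θ_z = sin φ sin δ + cos φ cos δ cos H = (-0.5948)(-0.1959) + (0.8039)(0.9806)(0.5000) = 0.5107.
θ_z = arccos(0.5107) = 59.29°, so the elevation is 90° − 59.29° = 30.71°.

30.7°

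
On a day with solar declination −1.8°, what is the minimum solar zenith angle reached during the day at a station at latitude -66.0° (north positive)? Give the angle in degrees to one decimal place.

At local solar noon the hour angle is zero, so the zenith angle is |φ − δ| = |-66.0° − (-1.8°)| = 64.2°.

64.2°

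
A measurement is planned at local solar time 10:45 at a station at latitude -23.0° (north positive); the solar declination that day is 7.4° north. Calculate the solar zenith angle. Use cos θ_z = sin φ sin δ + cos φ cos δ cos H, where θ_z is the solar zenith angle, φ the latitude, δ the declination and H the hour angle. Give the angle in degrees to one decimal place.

Hour angle H = 15° × (10.75 − 12) = -18.75°.
With φ = -23.0°, δ = 7.4°, H = -18.75°: sin φ sin δ = -0.0503, cos φ cos δ cos H = 0.8644, so cos θ_z = 0.8141.
θ_z = arccos(0.8141) = 35.50°.

35.5°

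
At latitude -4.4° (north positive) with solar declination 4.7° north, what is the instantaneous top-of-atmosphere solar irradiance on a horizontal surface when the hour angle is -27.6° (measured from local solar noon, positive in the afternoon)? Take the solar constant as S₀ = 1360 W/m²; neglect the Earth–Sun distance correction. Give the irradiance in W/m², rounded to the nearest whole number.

cos θ_z = sin φ sin δ + cos φ cos δ cos H = (-0.0767)(0.0819) + (0.9971)(0.9966)(0.8862) = 0.8743.
Top-of-atmosphere irradiance = S₀ cos θ_z = 1360 × 0.8743 = 1189.05 W/m².

1189 W/m²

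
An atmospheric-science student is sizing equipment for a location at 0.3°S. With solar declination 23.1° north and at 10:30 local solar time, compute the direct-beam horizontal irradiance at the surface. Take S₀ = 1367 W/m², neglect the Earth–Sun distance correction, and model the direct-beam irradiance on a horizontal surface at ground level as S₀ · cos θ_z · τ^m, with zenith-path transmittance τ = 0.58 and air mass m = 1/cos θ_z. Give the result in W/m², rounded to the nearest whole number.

Hour angle H = 15° × (10.5 − 12) = -22.50°.
With φ = -0.3°, δ = 23.1°, H = -22.50°: sin φ sin δ = -0.0021, cos φ cos δ cos H = 0.8498, so cos θ_z = 0.8477.
Air mass m = 1/cos θ_z = 1/0.8477 = 1.180; τ^m = 0.58^1.180 = 0.5258.
Surface direct beam = 1367 × 0.8477 × 0.5258 = 609.30 W/m².

609 W/m²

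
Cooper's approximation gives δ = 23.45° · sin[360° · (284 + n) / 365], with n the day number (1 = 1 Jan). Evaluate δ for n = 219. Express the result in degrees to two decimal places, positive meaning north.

360 × (284 + 219) / 365 = 496.110°; sin(496.110°) = 0.6933.
δ = 23.45 × 0.6933 = 16.258° ≈ +16.26°.

+16.26°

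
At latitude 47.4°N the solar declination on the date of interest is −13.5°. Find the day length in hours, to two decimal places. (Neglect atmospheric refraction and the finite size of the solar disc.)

The sunset hour angle satisfies cos H_s = −tan φ tan δ = 0.2611, giving H_s = 74.86°.
Day length = 2 H_s / 15° h⁻¹ = 149.72° / 15 = 9.981 h.

9.98 hours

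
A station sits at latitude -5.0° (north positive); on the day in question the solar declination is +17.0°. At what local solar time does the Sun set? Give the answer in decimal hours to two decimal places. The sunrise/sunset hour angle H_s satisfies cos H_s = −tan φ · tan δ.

cos H_s = −tan(-5.0°) · tan(17.0°) = 0.0267, so H_s = arccos(0.0267) = 88.47°.
Sunset is at 12 + H_s/15 = 12 + 5.898 = 17.898 h local solar time.

17.90 h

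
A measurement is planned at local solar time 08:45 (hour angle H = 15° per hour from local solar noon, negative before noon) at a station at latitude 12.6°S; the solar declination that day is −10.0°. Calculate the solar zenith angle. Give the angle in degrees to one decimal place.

47.8°

Hour angle H = 15° × (8.75 − 12) = -48.75°.
With φ = -12.6°, δ = -10.0°, H = -48.75°: sin φ sin δ = 0.0379, cos φ cos δ cos H = 0.6337, so cos θ_z = 0.6716.
θ_z = arccos(0.6716) = 47.81°.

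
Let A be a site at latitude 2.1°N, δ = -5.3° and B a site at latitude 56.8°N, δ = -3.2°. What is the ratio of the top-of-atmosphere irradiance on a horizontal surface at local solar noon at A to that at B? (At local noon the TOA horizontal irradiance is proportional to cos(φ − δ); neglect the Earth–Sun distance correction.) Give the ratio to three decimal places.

1.983

A: cos θ_z = cos(2.1° − (-5.3°)) = 0.9917.
B: cos θ_z = cos(56.8° − (-3.2°)) = 0.5000.
Ratio A/B = 0.9917 / 0.5000 = 1.9834.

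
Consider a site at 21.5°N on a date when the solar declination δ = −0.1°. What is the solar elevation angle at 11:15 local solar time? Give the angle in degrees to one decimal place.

Hour angle H = 15° × (11.25 − 12) = -11.25°.
With φ = 21.5°, δ = -0.1°, H = -11.25°: sin φ sin δ = -0.0006, cos φ cos δ cos H = 0.9125, so cos θ_z = 0.9119.
θ_z = arccos(0.9119) = 24.23°, so the elevation is 90° − 24.23° = 65.77°.

65.8°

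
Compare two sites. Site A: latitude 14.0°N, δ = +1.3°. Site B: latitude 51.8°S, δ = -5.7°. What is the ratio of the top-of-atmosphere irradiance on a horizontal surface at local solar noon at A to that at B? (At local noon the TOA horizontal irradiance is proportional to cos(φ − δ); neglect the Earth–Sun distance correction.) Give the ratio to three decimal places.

A: cos θ_z = cos(14.0° − (1.3°)) = 0.9755.
B: cos θ_z = cos(-51.8° − (-5.7°)) = 0.6934.
Ratio A/B = 0.9755 / 0.6934 = 1.4068.

1.407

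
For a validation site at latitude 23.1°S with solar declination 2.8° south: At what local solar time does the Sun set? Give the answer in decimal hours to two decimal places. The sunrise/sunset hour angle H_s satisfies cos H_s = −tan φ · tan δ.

18.08 h

The sunset hour angle satisfies cos H_s = −tan φ tan δ = -0.0209, giving H_s = 91.20°.
Sunset is at 12 + H_s/15 = 12 + 6.080 = 18.080 h local solar time.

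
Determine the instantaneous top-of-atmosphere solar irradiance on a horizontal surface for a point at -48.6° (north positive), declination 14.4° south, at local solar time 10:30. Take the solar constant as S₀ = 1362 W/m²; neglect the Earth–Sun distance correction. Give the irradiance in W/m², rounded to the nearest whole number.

Hour angle H = 15° × (10.5 − 12) = -22.50°.
cos θ_z = sin φ sin δ + cos φ cos δ cos H = (-0.7501)(-0.2487) + (0.6613)(0.9686)(0.9239) = 0.7783.
Top-of-atmosphere irradiance = S₀ cos θ_z = 1362 × 0.7783 = 1060.04 W/m².

1060 W/m²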